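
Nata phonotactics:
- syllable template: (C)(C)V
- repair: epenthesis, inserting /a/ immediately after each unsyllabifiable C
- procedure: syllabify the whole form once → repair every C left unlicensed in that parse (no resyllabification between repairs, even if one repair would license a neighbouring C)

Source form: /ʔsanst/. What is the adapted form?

The consonants /n/, /s/, /t/ cannot be parsed into a legal (C)(C)V syllable (no codas are permitted; onsets may contain at most 2 consonants).
Each unlicensed consonant becomes the onset of a new syllable: /n/ → /na/, /s/ → /sa/, /t/ → /ta/.

ʔsanasata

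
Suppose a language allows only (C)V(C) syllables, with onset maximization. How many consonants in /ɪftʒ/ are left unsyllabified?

2

Under (C)V(C), the unsyllabifiable consonants are /t/, /ʒ/ (at most one coda consonant is licensed; onsets are limited to one consonant).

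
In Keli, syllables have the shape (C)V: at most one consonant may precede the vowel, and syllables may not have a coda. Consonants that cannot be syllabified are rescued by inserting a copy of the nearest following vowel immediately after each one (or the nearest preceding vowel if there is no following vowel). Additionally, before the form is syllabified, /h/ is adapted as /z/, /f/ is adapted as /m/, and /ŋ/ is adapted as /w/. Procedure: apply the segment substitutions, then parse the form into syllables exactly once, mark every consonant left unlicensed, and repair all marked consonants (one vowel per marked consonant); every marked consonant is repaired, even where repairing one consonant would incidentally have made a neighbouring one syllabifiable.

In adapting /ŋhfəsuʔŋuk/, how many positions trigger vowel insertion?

After substitution the input is /wzməsuʔwuk/.
The unsyllabifiable consonants are /w/, /z/, /ʔ/, /k/; each receives one epenthetic vowel.

4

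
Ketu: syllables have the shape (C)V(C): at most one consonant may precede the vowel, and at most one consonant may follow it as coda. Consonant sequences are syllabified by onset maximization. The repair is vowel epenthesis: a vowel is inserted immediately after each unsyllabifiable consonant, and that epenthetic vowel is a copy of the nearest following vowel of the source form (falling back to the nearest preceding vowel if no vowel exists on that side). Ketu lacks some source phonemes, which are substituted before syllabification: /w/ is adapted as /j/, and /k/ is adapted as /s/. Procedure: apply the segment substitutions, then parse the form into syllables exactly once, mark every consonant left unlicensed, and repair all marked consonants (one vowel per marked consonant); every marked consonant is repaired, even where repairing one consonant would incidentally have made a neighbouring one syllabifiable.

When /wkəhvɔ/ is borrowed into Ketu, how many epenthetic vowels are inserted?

After substitution the input is /jsəhvɔ/.
The unsyllabifiable consonants are /j/; each receives one epenthetic vowel.

1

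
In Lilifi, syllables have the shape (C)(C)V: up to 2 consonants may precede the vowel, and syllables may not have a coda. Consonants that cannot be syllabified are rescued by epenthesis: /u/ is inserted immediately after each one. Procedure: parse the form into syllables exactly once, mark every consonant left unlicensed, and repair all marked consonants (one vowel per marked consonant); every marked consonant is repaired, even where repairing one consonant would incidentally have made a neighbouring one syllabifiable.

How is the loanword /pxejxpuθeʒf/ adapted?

pxejuxpuθeʒufu

Under (C)(C)V, the unsyllabifiable consonants are /j/, /ʒ/, /f/ (no codas are permitted; onsets may contain at most 2 consonants).
Epenthesis after each stranded consonant: /j/ → /ju/, /ʒ/ → /ʒu/, /f/ → /fu/.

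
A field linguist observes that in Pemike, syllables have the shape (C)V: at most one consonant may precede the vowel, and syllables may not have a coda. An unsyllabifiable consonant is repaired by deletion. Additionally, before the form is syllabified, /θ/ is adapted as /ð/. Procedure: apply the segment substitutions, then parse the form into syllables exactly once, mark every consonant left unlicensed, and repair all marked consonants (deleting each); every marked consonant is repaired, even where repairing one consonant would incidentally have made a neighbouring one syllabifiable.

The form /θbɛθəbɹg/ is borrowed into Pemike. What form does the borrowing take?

Substitution: /θ/ → /ð/, giving /ðbɛðəbɹg/.
Under (C)V, the unsyllabifiable consonants are /ð/, /b/, /ɹ/, /g/ (no codas are permitted; onsets are limited to one consonant).
Each unlicensed consonant is deleted: /ð/, /b/, /ɹ/, /g/.

bɛðə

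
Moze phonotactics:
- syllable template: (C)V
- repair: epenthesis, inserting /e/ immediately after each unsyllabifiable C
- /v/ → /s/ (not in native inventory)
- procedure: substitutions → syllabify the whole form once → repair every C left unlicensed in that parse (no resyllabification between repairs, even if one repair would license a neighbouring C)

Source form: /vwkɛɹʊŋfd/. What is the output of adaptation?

Substitution: /v/ → /s/, giving /swkɛɹʊŋfd/.
The consonants /s/, /w/, /ŋ/, /f/, /d/ cannot be parsed into a legal (C)V syllable (no codas are permitted; onsets are limited to one consonant).
Inserting the epenthetic vowel yields /s/ → /se/, /w/ → /we/, /ŋ/ → /ŋe/, /f/ → /fe/, /d/ → /de/.

sewekɛɹʊŋefede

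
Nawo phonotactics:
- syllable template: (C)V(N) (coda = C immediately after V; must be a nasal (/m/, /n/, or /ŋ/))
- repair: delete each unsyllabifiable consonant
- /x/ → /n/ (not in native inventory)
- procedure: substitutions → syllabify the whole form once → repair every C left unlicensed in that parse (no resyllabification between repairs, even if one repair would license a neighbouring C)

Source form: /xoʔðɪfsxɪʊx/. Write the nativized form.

noðɪnɪʊn

Substitution: /x/ → /n/, giving /noʔðɪfsnɪʊn/.
Under (C)V(N), the unsyllabifiable consonants are /ʔ/, /f/, /s/ (only a nasal (/m/, /n/, or /ŋ/) is licensed in coda position; onsets are limited to one consonant).
Each unlicensed consonant is deleted: /ʔ/, /f/, /s/.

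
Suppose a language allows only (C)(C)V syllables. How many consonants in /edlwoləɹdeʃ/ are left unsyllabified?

The consonants /d/, /ʃ/ cannot be parsed into a legal (C)(C)V syllable (no codas are permitted; onsets may contain at most 2 consonants).

2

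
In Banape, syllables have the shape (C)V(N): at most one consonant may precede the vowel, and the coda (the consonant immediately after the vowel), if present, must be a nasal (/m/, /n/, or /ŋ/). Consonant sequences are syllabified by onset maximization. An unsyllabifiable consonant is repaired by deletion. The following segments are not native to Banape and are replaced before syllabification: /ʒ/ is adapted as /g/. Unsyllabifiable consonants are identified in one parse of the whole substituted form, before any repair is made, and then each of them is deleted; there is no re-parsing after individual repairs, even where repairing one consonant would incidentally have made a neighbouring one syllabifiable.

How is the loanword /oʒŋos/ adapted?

oŋo

Substitution: /ʒ/ → /g/, giving /ogŋos/.
The consonants /g/, /s/ cannot be parsed into a legal (C)V(N) syllable (only a nasal (/m/, /n/, or /ŋ/) is licensed in coda position; onsets are limited to one consonant).
Each unlicensed consonant is deleted: /g/, /s/.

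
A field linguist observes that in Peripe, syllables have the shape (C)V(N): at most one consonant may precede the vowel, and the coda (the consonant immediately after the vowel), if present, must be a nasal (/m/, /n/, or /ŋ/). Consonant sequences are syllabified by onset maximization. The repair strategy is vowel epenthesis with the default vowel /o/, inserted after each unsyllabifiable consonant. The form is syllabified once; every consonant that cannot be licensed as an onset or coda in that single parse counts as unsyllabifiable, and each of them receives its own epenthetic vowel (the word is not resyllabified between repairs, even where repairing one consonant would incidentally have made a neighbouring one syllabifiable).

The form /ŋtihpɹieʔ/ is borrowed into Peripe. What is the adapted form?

The consonants /ŋ/, /h/, /p/, /ʔ/ cannot be parsed into a legal (C)V(N) syllable (only a nasal (/m/, /n/, or /ŋ/) is licensed in coda position; onsets are limited to one consonant).
Epenthesis after each stranded consonant: /ŋ/ → /ŋo/, /h/ → /ho/, /p/ → /po/, /ʔ/ → /ʔo/.

ŋotihopoɹieʔo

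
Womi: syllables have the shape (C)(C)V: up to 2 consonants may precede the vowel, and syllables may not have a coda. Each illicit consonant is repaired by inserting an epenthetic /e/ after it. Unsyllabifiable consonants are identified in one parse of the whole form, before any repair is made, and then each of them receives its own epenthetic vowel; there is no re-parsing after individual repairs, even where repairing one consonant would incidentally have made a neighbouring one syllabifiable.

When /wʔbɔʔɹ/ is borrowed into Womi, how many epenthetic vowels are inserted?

The unsyllabifiable consonants are /w/, /ʔ/, /ɹ/; each receives one epenthetic vowel.

3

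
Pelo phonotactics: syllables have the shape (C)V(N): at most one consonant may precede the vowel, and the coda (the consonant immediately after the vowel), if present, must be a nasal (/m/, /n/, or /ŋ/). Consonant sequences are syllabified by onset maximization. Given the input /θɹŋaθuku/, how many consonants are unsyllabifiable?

Under (C)V(N), the unsyllabifiable consonants are /θ/, /ɹ/ (only a nasal (/m/, /n/, or /ŋ/) is licensed in coda position; onsets are limited to one consonant).

2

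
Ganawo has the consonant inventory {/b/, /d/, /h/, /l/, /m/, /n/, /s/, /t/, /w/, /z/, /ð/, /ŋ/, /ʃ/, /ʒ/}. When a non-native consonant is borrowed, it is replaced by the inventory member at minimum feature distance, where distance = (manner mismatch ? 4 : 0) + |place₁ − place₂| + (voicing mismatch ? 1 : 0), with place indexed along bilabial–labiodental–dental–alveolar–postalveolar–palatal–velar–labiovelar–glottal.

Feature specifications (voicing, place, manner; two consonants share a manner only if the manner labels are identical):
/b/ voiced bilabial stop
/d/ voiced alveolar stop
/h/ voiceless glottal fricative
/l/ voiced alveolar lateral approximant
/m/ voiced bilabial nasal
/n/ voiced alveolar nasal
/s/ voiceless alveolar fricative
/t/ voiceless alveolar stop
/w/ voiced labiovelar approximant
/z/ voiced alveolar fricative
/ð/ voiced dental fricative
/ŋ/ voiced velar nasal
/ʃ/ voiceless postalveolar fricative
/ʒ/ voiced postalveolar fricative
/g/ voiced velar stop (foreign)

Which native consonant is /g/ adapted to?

d

/d/ is closest: same manner (stop), place distance 3 (velar→alveolar), same voicing; total 3. Next closest is /t/ at distance 4.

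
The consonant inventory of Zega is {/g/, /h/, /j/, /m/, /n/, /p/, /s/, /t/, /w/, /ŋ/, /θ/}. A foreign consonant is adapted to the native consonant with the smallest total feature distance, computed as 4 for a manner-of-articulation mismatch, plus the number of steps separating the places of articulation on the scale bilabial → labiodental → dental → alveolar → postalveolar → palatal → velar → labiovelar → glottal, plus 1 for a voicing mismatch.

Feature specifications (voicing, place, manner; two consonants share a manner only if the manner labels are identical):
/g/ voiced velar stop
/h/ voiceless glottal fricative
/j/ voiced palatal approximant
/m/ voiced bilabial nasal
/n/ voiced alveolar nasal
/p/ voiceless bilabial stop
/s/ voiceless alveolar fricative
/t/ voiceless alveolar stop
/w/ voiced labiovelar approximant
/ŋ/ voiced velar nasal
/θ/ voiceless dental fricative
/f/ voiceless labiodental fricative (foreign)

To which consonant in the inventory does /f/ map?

/θ/ is closest: same manner (fricative), place distance 1 (labiodental→dental), same voicing; total 1. Next closest is /s/ at distance 2.

θ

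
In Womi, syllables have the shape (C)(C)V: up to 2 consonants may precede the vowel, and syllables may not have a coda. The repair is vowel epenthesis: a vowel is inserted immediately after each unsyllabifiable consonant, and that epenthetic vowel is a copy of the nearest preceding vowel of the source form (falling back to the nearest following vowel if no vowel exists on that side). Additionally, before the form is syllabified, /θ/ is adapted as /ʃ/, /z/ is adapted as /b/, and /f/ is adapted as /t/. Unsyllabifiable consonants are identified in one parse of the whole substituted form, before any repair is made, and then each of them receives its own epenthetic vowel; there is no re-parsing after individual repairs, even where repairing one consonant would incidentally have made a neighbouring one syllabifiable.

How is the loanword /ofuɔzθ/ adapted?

Substitution: /f/ → /t/, /z/ → /b/, /θ/ → /ʃ/, giving /otuɔbʃ/.
Syllabifying with onset maximization leaves /b/, /ʃ/ stranded (no codas are permitted; onsets may contain at most 2 consonants).
Each unlicensed consonant becomes the onset of a new syllable: /b/ → /bɔ/, /ʃ/ → /ʃɔ/.

otuɔbɔʃɔ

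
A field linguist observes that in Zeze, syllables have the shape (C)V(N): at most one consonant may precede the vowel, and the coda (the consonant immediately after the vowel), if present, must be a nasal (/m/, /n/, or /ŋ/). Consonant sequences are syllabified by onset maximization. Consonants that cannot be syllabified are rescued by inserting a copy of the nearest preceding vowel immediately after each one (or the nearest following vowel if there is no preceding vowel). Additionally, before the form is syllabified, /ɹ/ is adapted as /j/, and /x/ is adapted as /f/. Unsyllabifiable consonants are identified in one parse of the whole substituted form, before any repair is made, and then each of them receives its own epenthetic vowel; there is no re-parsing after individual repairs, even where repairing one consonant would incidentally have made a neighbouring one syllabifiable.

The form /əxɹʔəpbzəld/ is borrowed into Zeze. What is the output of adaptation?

Substitution: /x/ → /f/, /ɹ/ → /j/, giving /əfjʔəpbzəld/.
The consonants /f/, /j/, /p/, /b/, /l/, /d/ cannot be parsed into a legal (C)V(N) syllable (only a nasal (/m/, /n/, or /ŋ/) is licensed in coda position; onsets are limited to one consonant).
Each unlicensed consonant becomes the onset of a new syllable: /f/ → /fə/, /j/ → /jə/, /p/ → /pə/, /b/ → /bə/, /l/ → /lə/, /d/ → /də/.

əfəjəʔəpəbəzələdə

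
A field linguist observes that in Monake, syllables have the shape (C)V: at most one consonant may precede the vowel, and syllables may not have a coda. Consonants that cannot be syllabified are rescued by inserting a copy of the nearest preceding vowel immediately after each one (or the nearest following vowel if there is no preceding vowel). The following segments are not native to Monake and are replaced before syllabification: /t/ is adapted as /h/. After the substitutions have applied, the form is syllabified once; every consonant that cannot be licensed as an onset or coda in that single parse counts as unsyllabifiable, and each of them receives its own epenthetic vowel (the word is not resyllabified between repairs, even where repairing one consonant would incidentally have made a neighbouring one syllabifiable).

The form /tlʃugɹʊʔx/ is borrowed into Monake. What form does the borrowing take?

huluʃuguɹʊʔʊxʊ

Substitution: /t/ → /h/, giving /hlʃugɹʊʔx/.
The consonants /h/, /l/, /g/, /ʔ/, /x/ cannot be parsed into a legal (C)V syllable (no codas are permitted; onsets are limited to one consonant).
Epenthesis after each stranded consonant: /h/ → /hu/, /l/ → /lu/, /g/ → /gu/, /ʔ/ → /ʔʊ/, /x/ → /xʊ/.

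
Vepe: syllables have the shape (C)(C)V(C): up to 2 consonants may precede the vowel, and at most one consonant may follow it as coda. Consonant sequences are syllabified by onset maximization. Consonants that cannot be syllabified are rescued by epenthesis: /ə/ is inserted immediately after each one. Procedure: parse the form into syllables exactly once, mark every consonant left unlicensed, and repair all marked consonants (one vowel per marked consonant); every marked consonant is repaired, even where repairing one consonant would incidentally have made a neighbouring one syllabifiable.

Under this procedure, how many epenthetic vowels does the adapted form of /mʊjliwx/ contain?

1

The unsyllabifiable consonants are /x/; each receives one epenthetic vowel.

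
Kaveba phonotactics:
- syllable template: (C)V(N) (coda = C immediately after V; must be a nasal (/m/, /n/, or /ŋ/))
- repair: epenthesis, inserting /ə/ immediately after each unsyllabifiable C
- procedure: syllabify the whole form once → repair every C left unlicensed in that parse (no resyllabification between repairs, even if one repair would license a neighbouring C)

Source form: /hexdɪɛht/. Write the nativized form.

hexədɪɛhətə

Under (C)V(N), the unsyllabifiable consonants are /x/, /h/, /t/ (only a nasal (/m/, /n/, or /ŋ/) is licensed in coda position; onsets are limited to one consonant).
Inserting the epenthetic vowel yields /x/ → /xə/, /h/ → /hə/, /t/ → /tə/.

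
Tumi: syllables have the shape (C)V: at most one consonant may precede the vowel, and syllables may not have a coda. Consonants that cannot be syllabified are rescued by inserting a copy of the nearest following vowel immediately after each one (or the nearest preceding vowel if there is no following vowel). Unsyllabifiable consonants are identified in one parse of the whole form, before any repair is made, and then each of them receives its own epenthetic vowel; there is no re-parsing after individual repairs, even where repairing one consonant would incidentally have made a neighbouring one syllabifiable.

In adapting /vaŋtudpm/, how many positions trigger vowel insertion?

The unsyllabifiable consonants are /ŋ/, /d/, /p/, /m/; each receives one epenthetic vowel.

4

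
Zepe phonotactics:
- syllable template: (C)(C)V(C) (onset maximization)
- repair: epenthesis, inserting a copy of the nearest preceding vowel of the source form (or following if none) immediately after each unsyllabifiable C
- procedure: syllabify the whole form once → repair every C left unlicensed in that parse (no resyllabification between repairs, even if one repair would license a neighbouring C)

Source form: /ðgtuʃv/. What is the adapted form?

The consonants /ð/, /v/ cannot be parsed into a legal (C)(C)V(C) syllable (at most one coda consonant is licensed; onsets may contain at most 2 consonants).
Epenthesis after each stranded consonant: /ð/ → /ðu/, /v/ → /vu/.

ðugtuʃvu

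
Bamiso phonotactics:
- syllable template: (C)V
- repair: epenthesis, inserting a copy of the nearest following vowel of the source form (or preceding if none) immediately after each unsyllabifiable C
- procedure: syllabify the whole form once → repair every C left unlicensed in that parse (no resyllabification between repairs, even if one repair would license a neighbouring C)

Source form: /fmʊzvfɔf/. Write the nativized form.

fʊmʊzɔvɔfɔfɔ

The consonants /f/, /z/, /v/, /f/ cannot be parsed into a legal (C)V syllable (no codas are permitted; onsets are limited to one consonant).
Inserting the epenthetic vowel yields /f/ → /fʊ/, /z/ → /zɔ/, /v/ → /vɔ/, /f/ → /fɔ/.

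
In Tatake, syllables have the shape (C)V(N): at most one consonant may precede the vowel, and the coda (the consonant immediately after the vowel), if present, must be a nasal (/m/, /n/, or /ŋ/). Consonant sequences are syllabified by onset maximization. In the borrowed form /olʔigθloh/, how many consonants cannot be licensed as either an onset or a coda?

The consonants /l/, /g/, /θ/, /h/ cannot be parsed into a legal (C)V(N) syllable (only a nasal (/m/, /n/, or /ŋ/) is licensed in coda position; onsets are limited to one consonant).

4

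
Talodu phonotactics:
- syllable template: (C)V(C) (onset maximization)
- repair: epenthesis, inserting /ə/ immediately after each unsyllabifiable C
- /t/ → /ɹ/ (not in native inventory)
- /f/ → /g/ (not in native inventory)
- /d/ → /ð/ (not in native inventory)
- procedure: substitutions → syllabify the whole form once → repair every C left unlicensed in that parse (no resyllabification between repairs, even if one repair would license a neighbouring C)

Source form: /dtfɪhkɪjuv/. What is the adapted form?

ðəɹəgɪhkɪjuv

Substitution: /d/ → /ð/, /t/ → /ɹ/, /f/ → /g/, giving /ðɹgɪhkɪjuv/.
Under (C)V(C), the unsyllabifiable consonants are /ð/, /ɹ/ (at most one coda consonant is licensed; onsets are limited to one consonant).
Epenthesis after each stranded consonant: /ð/ → /ðə/, /ɹ/ → /ɹə/.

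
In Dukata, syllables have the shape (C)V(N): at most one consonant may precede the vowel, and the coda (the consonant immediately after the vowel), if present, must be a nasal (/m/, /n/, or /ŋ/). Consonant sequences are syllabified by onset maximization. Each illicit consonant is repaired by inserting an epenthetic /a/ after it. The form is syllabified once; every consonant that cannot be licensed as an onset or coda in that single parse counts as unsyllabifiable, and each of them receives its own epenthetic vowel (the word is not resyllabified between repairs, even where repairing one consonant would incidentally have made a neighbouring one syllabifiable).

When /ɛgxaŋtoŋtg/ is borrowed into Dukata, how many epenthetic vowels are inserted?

The unsyllabifiable consonants are /g/, /t/, /g/; each receives one epenthetic vowel.

3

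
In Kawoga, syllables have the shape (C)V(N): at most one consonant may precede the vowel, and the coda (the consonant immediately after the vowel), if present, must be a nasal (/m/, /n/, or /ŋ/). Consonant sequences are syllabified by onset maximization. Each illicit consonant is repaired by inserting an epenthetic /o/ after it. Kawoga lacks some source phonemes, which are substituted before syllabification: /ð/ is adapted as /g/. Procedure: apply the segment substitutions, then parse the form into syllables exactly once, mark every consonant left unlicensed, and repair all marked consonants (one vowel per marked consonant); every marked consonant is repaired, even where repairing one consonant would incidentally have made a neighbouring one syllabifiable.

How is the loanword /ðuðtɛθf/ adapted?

gugotɛθofo

Substitution: /ð/ → /g/, giving /gugtɛθf/.
Syllabifying with onset maximization leaves /g/, /θ/, /f/ stranded (only a nasal (/m/, /n/, or /ŋ/) is licensed in coda position; onsets are limited to one consonant).
Each unlicensed consonant becomes the onset of a new syllable: /g/ → /go/, /θ/ → /θo/, /f/ → /fo/.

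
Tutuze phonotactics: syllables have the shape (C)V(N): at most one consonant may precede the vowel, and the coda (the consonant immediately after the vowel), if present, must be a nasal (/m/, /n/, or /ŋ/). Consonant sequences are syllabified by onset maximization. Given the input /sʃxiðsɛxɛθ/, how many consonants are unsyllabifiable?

The consonants /s/, /ʃ/, /ð/, /θ/ cannot be parsed into a legal (C)V(N) syllable (only a nasal (/m/, /n/, or /ŋ/) is licensed in coda position; onsets are limited to one consonant).

4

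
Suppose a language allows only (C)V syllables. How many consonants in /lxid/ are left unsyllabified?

Under (C)V, the unsyllabifiable consonants are /l/, /d/ (no codas are permitted; onsets are limited to one consonant).

2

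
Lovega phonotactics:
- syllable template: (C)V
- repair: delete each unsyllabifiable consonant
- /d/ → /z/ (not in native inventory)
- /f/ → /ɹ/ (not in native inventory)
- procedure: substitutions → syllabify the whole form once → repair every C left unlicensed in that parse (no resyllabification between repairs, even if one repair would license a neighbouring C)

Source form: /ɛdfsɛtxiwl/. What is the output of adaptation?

ɛsɛxi

Substitution: /d/ → /z/, /f/ → /ɹ/, giving /ɛzɹsɛtxiwl/.
Under (C)V, the unsyllabifiable consonants are /z/, /ɹ/, /t/, /w/, /l/ (no codas are permitted; onsets are limited to one consonant).
Deletion applies to /z/, /ɹ/, /t/, /w/, /l/.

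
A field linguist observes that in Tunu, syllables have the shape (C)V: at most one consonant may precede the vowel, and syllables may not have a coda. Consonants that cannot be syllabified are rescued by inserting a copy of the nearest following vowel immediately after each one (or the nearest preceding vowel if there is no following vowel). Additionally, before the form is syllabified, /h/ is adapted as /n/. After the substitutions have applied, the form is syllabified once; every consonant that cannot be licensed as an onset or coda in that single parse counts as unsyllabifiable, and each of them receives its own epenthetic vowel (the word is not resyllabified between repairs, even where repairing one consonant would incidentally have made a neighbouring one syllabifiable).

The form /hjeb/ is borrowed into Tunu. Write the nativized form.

nejebe

Substitution: /h/ → /n/, giving /njeb/.
The consonants /n/, /b/ cannot be parsed into a legal (C)V syllable (no codas are permitted; onsets are limited to one consonant).
Each unlicensed consonant becomes the onset of a new syllable: /n/ → /ne/, /b/ → /be/.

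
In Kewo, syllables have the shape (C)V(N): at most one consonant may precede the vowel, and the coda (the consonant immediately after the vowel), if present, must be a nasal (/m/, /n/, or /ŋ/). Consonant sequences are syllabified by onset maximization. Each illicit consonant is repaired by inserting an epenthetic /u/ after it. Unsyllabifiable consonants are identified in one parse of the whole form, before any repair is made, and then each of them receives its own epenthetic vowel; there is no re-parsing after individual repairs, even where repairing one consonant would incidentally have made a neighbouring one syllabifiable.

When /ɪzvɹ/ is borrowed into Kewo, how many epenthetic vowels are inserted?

3

The unsyllabifiable consonants are /z/, /v/, /ɹ/; each receives one epenthetic vowel.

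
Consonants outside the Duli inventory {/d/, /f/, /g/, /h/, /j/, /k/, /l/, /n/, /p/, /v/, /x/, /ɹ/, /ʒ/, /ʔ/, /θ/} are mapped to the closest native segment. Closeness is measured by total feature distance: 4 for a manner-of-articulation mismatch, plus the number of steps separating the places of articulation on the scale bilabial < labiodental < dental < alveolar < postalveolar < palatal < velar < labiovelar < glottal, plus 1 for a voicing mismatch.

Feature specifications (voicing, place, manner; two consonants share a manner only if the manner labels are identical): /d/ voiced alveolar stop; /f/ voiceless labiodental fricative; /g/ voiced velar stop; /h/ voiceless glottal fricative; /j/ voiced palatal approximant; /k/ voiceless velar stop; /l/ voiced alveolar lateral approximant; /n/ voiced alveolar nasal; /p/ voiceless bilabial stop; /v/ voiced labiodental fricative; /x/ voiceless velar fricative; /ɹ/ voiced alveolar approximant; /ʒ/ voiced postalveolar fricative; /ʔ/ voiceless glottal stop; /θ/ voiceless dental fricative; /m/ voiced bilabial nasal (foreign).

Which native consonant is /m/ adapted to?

n

/n/ is closest: same manner (nasal), place distance 3 (bilabial→alveolar), same voicing; total 3. Next closest is /p/ at distance 5.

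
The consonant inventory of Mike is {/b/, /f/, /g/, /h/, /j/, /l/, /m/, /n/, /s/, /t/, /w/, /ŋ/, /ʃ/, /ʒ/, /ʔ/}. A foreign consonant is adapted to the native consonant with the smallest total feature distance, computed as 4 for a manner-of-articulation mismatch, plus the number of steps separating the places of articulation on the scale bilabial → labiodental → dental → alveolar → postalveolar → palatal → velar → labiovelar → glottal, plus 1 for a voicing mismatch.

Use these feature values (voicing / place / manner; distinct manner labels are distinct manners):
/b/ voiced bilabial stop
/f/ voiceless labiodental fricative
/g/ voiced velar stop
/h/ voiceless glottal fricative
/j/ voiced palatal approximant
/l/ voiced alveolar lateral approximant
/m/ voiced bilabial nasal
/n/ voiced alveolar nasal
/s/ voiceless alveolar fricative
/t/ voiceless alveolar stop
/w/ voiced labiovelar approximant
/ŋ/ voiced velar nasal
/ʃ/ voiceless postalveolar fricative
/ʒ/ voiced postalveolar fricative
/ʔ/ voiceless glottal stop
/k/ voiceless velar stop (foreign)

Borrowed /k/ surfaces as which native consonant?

/g/ is closest: same manner (stop), place distance 0 (velar→velar), voicing differs (+1); total 1. Next closest is /ʔ/ at distance 2.

g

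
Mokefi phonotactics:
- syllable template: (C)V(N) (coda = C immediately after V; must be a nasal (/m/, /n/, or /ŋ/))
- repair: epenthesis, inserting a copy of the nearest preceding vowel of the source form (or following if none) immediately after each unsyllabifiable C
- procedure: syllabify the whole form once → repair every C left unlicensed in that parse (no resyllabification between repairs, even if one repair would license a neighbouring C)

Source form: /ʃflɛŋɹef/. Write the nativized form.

The consonants /ʃ/, /f/, /f/ cannot be parsed into a legal (C)V(N) syllable (only a nasal (/m/, /n/, or /ŋ/) is licensed in coda position; onsets are limited to one consonant).
Inserting the epenthetic vowel yields /ʃ/ → /ʃɛ/, /f/ → /fɛ/, /f/ → /fe/.

ʃɛfɛlɛŋɹefe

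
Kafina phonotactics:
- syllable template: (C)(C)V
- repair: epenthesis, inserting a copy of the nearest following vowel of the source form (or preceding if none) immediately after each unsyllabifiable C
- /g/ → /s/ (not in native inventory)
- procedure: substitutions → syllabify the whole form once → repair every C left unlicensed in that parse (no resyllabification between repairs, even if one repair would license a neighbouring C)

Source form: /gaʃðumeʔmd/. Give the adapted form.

Substitution: /g/ → /s/, giving /saʃðumeʔmd/.
Syllabifying with onset maximization leaves /ʔ/, /m/, /d/ stranded (no codas are permitted; onsets may contain at most 2 consonants).
Each unlicensed consonant becomes the onset of a new syllable: /ʔ/ → /ʔe/, /m/ → /me/, /d/ → /de/.

saʃðumeʔemede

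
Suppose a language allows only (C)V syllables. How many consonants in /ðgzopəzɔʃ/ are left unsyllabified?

3

Under (C)V, the unsyllabifiable consonants are /ð/, /g/, /ʃ/ (no codas are permitted; onsets are limited to one consonant).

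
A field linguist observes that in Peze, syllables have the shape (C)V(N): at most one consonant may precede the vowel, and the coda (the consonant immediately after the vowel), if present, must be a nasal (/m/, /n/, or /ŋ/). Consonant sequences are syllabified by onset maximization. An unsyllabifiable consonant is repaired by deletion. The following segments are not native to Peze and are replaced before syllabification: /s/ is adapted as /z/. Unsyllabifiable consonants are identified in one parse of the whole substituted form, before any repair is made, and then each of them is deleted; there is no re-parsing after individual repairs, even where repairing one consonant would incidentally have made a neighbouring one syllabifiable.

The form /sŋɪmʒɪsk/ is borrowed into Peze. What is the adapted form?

ŋɪmʒɪ

Substitution: /s/ → /z/, giving /zŋɪmʒɪzk/.
Syllabifying with onset maximization leaves /z/, /z/, /k/ stranded (only a nasal (/m/, /n/, or /ŋ/) is licensed in coda position; onsets are limited to one consonant).
Deleting the stranded consonants removes /z/, /z/, /k/.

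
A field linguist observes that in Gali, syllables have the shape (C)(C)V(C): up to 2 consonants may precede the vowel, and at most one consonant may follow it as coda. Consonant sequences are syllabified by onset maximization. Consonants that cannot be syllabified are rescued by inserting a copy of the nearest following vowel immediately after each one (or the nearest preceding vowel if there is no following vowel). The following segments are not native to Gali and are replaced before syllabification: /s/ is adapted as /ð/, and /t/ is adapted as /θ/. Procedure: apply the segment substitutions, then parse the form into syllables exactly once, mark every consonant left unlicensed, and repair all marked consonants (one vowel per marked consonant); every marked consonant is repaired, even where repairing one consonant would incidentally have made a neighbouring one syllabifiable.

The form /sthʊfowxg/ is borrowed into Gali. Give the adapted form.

Substitution: /s/ → /ð/, /t/ → /θ/, giving /ðθhʊfowxg/.
The consonants /ð/, /x/, /g/ cannot be parsed into a legal (C)(C)V(C) syllable (at most one coda consonant is licensed; onsets may contain at most 2 consonants).
Epenthesis after each stranded consonant: /ð/ → /ðʊ/, /x/ → /xo/, /g/ → /go/.

ðʊθhʊfowxogo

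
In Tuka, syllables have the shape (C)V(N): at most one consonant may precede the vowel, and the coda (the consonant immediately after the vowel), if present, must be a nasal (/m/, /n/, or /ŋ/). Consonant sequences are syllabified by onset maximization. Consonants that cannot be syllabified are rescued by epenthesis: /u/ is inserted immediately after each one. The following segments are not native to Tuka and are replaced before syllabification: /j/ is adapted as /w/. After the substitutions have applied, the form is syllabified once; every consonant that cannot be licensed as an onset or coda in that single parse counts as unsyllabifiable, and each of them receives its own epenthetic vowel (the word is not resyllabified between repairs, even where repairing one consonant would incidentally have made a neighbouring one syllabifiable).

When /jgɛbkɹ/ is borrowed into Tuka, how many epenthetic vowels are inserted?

After substitution the input is /wgɛbkɹ/.
The unsyllabifiable consonants are /w/, /b/, /k/, /ɹ/; each receives one epenthetic vowel.

4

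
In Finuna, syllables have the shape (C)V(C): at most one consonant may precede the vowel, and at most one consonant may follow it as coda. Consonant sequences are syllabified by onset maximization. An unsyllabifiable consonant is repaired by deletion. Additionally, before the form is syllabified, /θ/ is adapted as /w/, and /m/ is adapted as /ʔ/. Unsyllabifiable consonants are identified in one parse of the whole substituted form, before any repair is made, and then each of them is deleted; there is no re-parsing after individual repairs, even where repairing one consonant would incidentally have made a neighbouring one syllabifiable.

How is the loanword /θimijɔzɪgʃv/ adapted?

wiʔijɔzɪg

Substitution: /θ/ → /w/, /m/ → /ʔ/, giving /wiʔijɔzɪgʃv/.
The consonants /ʃ/, /v/ cannot be parsed into a legal (C)V(C) syllable (at most one coda consonant is licensed; onsets are limited to one consonant).
Deleting the stranded consonants removes /ʃ/, /v/.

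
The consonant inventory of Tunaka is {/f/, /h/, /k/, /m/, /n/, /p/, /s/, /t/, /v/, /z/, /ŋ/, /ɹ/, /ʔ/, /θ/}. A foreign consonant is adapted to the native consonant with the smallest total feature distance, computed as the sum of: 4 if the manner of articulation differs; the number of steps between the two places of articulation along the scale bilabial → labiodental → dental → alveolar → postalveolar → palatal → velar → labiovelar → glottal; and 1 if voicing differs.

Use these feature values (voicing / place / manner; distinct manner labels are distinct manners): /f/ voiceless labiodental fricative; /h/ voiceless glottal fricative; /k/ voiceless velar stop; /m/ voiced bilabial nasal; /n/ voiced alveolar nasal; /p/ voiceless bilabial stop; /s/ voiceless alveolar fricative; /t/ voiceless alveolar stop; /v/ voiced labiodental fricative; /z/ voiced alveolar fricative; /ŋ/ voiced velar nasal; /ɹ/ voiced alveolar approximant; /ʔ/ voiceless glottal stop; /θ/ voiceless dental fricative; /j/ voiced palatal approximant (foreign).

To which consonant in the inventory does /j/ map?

ɹ

/ɹ/ is closest: same manner (approximant), place distance 2 (palatal→alveolar), same voicing; total 2. Next closest is /ŋ/ at distance 5.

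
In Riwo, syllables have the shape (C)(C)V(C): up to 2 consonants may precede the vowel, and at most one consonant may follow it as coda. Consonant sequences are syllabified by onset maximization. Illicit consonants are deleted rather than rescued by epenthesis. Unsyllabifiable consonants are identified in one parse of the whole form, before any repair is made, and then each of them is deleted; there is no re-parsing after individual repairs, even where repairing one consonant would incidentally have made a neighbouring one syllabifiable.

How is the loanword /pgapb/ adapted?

pgap

Syllabifying with onset maximization leaves /b/ stranded (at most one coda consonant is licensed; onsets may contain at most 2 consonants).
Each unlicensed consonant is deleted: /b/.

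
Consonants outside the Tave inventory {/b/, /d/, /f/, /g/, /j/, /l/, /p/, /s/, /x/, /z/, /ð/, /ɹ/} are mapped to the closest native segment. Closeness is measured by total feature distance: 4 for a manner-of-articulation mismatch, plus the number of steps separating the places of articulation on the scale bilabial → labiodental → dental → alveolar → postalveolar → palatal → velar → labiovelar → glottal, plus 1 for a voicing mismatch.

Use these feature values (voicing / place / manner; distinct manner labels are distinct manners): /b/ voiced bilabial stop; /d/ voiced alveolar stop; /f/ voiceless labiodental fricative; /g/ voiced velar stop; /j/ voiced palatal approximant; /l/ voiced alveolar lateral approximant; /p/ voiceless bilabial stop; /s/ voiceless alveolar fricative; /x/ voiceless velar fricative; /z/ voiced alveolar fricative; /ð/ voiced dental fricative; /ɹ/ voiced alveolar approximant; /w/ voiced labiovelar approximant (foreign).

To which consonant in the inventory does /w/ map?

j

/j/ is closest: same manner (approximant), place distance 2 (labiovelar→palatal), same voicing; total 2. Next closest is /ɹ/ at distance 4.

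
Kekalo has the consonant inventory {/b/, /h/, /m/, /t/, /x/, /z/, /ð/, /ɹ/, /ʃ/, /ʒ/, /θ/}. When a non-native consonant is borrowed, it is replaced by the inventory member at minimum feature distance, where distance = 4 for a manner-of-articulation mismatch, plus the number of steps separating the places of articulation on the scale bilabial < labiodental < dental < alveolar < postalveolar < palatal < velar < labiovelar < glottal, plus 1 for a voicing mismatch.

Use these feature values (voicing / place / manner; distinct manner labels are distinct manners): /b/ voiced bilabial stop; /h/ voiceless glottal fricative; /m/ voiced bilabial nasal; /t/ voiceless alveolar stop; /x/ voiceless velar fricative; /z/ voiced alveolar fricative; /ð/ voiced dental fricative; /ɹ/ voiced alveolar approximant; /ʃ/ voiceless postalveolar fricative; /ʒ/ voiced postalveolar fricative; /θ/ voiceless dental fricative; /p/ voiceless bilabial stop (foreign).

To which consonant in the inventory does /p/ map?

b

/b/ is closest: same manner (stop), place distance 0 (bilabial→bilabial), voicing differs (+1); total 1. Next closest is /t/ at distance 3.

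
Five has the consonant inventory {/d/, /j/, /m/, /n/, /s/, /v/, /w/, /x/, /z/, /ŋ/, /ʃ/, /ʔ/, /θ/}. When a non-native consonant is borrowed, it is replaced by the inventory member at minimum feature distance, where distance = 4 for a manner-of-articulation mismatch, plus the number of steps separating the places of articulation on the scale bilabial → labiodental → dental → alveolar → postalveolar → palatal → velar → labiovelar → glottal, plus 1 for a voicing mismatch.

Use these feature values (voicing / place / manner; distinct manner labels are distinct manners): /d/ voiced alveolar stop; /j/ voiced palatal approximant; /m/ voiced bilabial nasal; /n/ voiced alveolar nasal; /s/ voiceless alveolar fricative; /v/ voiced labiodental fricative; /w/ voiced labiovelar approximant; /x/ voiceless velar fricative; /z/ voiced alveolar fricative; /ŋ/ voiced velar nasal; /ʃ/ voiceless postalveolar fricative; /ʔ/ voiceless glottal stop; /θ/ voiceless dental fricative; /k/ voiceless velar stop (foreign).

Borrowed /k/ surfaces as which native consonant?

/ʔ/ is closest: same manner (stop), place distance 2 (velar→glottal), same voicing; total 2. Next closest is /d/ at distance 4.

ʔ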